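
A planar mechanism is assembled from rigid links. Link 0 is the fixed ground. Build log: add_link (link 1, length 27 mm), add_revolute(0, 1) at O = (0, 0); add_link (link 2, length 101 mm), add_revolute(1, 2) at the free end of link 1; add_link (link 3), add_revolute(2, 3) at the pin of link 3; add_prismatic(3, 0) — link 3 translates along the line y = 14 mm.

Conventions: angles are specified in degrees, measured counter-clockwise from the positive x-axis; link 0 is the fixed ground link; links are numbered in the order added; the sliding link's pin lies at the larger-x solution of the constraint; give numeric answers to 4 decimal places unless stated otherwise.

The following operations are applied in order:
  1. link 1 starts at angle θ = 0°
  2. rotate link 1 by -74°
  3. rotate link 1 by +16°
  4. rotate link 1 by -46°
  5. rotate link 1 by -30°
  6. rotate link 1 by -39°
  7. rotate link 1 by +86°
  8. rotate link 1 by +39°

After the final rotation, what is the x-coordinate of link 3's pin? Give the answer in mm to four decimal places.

geometry: r = 27 mm, L = 101 mm, e = 14 mm; θ starts at 0°
rotate link 1 by -74°: θ ← 0° -74° = -74°
rotate link 1 by +16°: θ ← -74° +16° = -58°
rotate link 1 by -46°: θ ← -58° -46° = -104°
rotate link 1 by -30°: θ ← -104° -30° = -134°
rotate link 1 by -39°: θ ← -134° -39° = -173°
rotate link 1 by +86°: θ ← -173° +86° = -87°
rotate link 1 by +39°: θ ← -87° +39° = -48°
crank pin P = (r cos θ, r sin θ) = (18.066526, -20.064910)
h = r sin θ − e = -20.064910 − 14 = -34.064910
x = r cos θ + √(L² − h²) = 18.066526 + 95.081975 = 113.148501

113.1485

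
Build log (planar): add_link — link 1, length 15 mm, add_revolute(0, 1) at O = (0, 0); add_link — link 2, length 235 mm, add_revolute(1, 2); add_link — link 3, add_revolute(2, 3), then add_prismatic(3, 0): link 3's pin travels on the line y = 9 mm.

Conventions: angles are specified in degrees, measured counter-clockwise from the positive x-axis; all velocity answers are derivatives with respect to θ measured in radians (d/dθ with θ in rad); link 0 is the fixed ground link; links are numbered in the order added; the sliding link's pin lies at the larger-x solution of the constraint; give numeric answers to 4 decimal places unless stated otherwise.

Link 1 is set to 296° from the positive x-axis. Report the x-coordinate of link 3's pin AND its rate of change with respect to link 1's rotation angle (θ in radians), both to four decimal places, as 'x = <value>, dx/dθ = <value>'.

geometry: r = 15 mm, L = 235 mm, e = 9 mm
crank pin P = (r cos θ, r sin θ) = (6.575567, -13.481911)
h = r sin θ − e = -13.481911 − 9 = -22.481911
x = r cos θ + √(L² − h²) = 6.575567 + 233.922132 = 240.497699
dx/dθ = −r sin θ − h·r cos θ/√(L² − h²) (θ in radians; h = -22.481911) = 14.113879

x = 240.4977, dx/dθ = 14.1139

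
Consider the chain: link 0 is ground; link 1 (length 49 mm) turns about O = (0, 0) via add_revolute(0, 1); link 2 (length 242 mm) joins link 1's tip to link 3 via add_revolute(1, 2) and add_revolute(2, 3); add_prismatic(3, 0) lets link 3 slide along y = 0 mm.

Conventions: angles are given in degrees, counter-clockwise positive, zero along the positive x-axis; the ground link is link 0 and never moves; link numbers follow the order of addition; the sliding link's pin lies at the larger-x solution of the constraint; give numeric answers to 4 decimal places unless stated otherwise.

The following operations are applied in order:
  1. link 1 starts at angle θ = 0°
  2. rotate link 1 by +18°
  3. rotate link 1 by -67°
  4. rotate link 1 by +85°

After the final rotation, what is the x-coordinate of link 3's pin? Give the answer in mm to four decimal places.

geometry: r = 49 mm, L = 242 mm, e = 0 mm; θ starts at 0°
rotate link 1 by +18°: θ ← 0° +18° = 18°
rotate link 1 by -67°: θ ← 18° -67° = -49°
rotate link 1 by +85°: θ ← -49° +85° = 36°
crank pin P = (r cos θ, r sin θ) = (39.641833, 28.801477)
h = r sin θ − e = 28.801477 − 0 = 28.801477
x = r cos θ + √(L² − h²) = 39.641833 + 240.279993 = 279.921825

279.9218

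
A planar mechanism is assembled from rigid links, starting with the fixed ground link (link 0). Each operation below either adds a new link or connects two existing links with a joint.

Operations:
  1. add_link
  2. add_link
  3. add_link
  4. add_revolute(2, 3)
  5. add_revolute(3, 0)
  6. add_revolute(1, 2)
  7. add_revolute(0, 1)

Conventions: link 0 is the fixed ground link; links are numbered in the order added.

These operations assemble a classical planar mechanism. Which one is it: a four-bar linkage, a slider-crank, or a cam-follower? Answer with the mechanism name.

links: 4 (incl. ground); joints: 4 revolute, 0 prismatic, 0 higher (cam) pair, forming one closed loop
4 links in a single 4R loop → four-bar linkage

four-bar linkage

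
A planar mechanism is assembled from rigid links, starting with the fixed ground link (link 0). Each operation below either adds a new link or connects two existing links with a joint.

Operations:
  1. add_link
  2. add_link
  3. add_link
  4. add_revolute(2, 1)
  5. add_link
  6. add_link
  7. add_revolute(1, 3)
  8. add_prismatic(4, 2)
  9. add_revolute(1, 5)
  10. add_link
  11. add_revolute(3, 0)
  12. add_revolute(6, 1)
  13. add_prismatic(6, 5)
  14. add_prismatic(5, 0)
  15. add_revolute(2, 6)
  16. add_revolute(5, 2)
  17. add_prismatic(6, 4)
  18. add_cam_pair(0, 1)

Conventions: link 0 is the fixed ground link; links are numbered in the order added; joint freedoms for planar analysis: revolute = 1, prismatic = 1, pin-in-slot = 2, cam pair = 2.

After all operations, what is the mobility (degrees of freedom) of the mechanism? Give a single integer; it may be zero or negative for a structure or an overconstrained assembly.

(L,J1,J2)=(1,0,0); link0 fixed
link1: (2,0,0)
link2: (3,0,0)
link3: (4,0,0)
R 2-1 [J1]: (4,1,0)
link4: (5,1,0)
link5: (6,1,0)
R 1-3 [J1]: (6,2,0)
P 4-2 [J1]: (6,3,0)
R 1-5 [J1]: (6,4,0)
link6: (7,4,0)
R 3-0 [J1]: (7,5,0)
R 6-1 [J1]: (7,6,0)
P 6-5 [J1]: (7,7,0)
P 5-0 [J1]: (7,8,0)
R 2-6 [J1]: (7,9,0)
R 5-2 [J1]: (7,10,0)
P 6-4 [J1]: (7,11,0)
C 0-1 [J2]: (7,11,1)
Grübler: 3·6 − 2·11 − 1 = -5

M = -5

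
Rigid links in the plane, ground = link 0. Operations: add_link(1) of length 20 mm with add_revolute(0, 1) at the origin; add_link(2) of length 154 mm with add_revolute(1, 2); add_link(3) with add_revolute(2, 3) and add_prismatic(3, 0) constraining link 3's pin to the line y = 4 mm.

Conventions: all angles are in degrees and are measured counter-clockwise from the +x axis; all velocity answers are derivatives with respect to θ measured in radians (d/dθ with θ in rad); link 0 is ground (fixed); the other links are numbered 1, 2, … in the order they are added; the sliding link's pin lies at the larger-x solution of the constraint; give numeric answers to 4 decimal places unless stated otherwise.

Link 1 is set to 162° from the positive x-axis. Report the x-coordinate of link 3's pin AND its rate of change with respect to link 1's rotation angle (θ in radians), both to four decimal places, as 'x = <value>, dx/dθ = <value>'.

geometry: r = 20 mm, L = 154 mm, e = 4 mm
crank pin P = (r cos θ, r sin θ) = (-19.021130, 6.180340)
h = r sin θ − e = 6.180340 − 4 = 2.180340
x = r cos θ + √(L² − h²) = -19.021130 + 153.984565 = 134.963434
dx/dθ = −r sin θ − h·r cos θ/√(L² − h²) (θ in radians; h = 2.180340) = -5.911011

x = 134.9634, dx/dθ = -5.9110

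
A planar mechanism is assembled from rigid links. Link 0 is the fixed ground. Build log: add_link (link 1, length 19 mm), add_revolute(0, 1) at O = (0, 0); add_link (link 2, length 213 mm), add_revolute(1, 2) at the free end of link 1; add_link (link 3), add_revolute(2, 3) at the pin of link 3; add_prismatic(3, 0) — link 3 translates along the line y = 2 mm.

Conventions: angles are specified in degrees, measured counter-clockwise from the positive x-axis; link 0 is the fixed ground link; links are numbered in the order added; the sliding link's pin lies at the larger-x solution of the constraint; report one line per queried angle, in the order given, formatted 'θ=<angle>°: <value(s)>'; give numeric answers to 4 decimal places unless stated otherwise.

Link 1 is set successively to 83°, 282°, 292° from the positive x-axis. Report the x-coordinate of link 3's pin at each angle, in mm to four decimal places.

geometry: r = 19 mm, L = 213 mm, e = 2 mm
θ=83°: crank pin P = (r cos θ, r sin θ) = (2.315518, 18.858377)
θ=83°: h = r sin θ − e = 18.858377 − 2 = 16.858377
θ=83°: x = r cos θ + √(L² − h²) = 2.315518 + 212.331804 = 214.647322
θ=282°: crank pin P = (r cos θ, r sin θ) = (3.950322, -18.584804)
θ=282°: h = r sin θ − e = -18.584804 − 2 = -20.584804
θ=282°: x = r cos θ + √(L² − h²) = 3.950322 + 212.002985 = 215.953308
θ=292°: crank pin P = (r cos θ, r sin θ) = (7.117525, -17.616493)
θ=292°: h = r sin θ − e = -17.616493 − 2 = -19.616493
θ=292°: x = r cos θ + √(L² − h²) = 7.117525 + 212.094774 = 219.212299

θ=83°: 214.6473
θ=282°: 215.9533
θ=292°: 219.2123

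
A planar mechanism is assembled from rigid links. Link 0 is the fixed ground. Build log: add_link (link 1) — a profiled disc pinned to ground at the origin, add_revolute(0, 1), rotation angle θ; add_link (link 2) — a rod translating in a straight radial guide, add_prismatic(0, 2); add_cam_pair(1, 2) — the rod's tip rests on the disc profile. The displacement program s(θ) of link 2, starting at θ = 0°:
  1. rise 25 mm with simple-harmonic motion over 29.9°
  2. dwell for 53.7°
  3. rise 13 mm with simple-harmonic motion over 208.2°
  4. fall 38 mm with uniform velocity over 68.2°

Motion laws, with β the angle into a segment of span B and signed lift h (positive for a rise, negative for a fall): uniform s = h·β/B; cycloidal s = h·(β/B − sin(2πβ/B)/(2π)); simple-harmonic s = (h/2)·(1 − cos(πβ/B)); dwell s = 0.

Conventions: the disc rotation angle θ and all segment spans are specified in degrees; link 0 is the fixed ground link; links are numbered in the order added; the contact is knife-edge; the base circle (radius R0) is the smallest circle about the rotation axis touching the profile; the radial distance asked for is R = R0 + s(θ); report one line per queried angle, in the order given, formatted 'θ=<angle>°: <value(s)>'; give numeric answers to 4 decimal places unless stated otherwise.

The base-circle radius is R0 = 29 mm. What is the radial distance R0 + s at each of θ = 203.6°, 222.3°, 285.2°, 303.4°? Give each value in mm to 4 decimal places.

seg 1 [0°–29.9°] simple-harmonic, h=25: full span → s += 25 → s = 25.0000
seg 2 [29.9°–83.6°] dwell: s stays 25.0000
seg 3 [83.6°–291.8°] simple-harmonic, h=13: θ=203.6° here. β=120, B=208.2. 13/2·(1 − cos(π·0.5764)) = 8.0446 → s = 33.0446
seg 3 [83.6°–291.8°] simple-harmonic, h=13: θ=222.3° here. β=138.7, B=208.2. 13/2·(1 − cos(π·0.6662)) = 9.7415 → s = 34.7415
seg 3 [83.6°–291.8°] simple-harmonic, h=13: θ=285.2° here. β=201.6, B=208.2. 13/2·(1 − cos(π·0.9683)) = 12.9678 → s = 37.9678
seg 3 [83.6°–291.8°] simple-harmonic, h=13: full span → s += 13 → s = 38.0000
seg 4 [291.8°–360°] uniform, h=-38: θ=303.4° here. β=11.6, B=68.2. -38·11.6/68.2 = -6.4633 → s = 31.5367
θ=203.6°: R = R0 + s = 29 + 33.0446 = 62.0446
θ=222.3°: R = R0 + s = 29 + 34.7415 = 63.7415
θ=285.2°: R = R0 + s = 29 + 37.9678 = 66.9678
θ=303.4°: R = R0 + s = 29 + 31.5367 = 60.5367

θ=203.6°: 62.0446
θ=222.3°: 63.7415
θ=285.2°: 66.9678
θ=303.4°: 60.5367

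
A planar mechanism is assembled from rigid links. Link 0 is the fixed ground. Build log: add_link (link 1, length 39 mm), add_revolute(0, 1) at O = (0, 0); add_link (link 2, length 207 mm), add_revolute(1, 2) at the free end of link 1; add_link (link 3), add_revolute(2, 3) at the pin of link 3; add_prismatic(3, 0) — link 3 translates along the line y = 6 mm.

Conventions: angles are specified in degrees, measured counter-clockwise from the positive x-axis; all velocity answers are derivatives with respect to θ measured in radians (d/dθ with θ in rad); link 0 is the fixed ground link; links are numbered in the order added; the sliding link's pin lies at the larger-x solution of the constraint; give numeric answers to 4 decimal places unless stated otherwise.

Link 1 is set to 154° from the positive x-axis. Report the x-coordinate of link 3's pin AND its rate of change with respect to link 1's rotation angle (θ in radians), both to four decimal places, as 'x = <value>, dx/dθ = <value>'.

geometry: r = 39 mm, L = 207 mm, e = 6 mm
crank pin P = (r cos θ, r sin θ) = (-35.052968, 17.096475)
h = r sin θ − e = 17.096475 − 6 = 11.096475
x = r cos θ + √(L² − h²) = -35.052968 + 206.702366 = 171.649399
dx/dθ = −r sin θ − h·r cos θ/√(L² − h²) (θ in radians; h = 11.096475) = -15.214714

x = 171.6494, dx/dθ = -15.2147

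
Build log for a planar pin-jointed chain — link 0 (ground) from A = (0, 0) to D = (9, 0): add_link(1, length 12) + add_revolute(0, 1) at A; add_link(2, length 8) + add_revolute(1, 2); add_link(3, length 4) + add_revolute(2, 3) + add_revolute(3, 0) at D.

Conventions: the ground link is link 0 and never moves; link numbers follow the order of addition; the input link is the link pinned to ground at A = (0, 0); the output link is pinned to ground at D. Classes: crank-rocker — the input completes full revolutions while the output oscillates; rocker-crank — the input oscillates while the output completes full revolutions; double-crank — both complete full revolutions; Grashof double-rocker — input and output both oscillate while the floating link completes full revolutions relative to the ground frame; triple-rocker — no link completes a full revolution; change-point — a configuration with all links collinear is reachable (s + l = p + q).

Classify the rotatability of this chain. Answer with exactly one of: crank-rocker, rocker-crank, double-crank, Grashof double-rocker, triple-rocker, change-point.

lengths: ground=9, input=12, coupler=8, output=4
sorted: s=4 (shortest), l=12 (longest), p+q=17
s + l = 16 vs p + q = 17
s + l < p + q (Grashof) with shortest = output link → rocker-crank

rocker-crank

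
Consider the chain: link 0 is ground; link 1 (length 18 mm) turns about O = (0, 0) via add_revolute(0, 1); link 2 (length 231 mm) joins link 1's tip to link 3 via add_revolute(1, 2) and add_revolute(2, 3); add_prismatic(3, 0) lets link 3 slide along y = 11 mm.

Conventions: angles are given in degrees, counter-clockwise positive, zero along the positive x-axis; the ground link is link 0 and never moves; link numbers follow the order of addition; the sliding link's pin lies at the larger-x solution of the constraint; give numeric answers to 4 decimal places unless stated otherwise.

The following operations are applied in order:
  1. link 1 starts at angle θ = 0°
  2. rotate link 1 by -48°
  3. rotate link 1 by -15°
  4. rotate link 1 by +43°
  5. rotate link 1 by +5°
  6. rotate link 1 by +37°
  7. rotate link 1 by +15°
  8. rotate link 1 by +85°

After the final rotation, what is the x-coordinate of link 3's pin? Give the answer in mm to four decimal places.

geometry: r = 18 mm, L = 231 mm, e = 11 mm; θ starts at 0°
rotate link 1 by -48°: θ ← 0° -48° = -48°
rotate link 1 by -15°: θ ← -48° -15° = -63°
rotate link 1 by +43°: θ ← -63° +43° = -20°
rotate link 1 by +5°: θ ← -20° +5° = -15°
rotate link 1 by +37°: θ ← -15° +37° = 22°
rotate link 1 by +15°: θ ← 22° +15° = 37°
rotate link 1 by +85°: θ ← 37° +85° = 122°
crank pin P = (r cos θ, r sin θ) = (-9.538547, 15.264866)
h = r sin θ − e = 15.264866 − 11 = 4.264866
x = r cos θ + √(L² − h²) = -9.538547 + 230.960626 = 221.422080

221.4221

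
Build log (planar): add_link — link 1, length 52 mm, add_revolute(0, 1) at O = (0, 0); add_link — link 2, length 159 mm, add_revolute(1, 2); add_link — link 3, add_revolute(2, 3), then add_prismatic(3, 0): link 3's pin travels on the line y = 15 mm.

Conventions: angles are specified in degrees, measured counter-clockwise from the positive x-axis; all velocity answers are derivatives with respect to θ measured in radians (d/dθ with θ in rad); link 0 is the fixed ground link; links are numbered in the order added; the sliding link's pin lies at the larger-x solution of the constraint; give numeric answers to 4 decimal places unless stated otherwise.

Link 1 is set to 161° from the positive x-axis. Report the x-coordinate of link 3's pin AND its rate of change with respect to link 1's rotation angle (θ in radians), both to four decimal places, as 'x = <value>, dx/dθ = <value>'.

geometry: r = 52 mm, L = 159 mm, e = 15 mm
crank pin P = (r cos θ, r sin θ) = (-49.166966, 16.929544)
h = r sin θ − e = 16.929544 − 15 = 1.929544
x = r cos θ + √(L² − h²) = -49.166966 + 158.988292 = 109.821326
dx/dθ = −r sin θ − h·r cos θ/√(L² − h²) (θ in radians; h = 1.929544) = -16.332835

x = 109.8213, dx/dθ = -16.3328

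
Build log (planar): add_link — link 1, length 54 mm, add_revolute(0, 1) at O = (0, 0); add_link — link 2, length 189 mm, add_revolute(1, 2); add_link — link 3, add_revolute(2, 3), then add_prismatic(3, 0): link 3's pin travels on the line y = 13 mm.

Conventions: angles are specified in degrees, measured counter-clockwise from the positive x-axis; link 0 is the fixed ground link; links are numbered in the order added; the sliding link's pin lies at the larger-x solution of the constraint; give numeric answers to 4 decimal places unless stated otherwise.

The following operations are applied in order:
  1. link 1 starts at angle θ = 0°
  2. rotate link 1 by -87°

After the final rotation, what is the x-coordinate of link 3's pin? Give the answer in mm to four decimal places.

geometry: r = 54 mm, L = 189 mm, e = 13 mm; θ starts at 0°
rotate link 1 by -87°: θ ← 0° -87° = -87°
crank pin P = (r cos θ, r sin θ) = (2.826142, -53.925995)
h = r sin θ − e = -53.925995 − 13 = -66.925995
x = r cos θ + √(L² − h²) = 2.826142 + 176.753815 = 179.579957

179.5800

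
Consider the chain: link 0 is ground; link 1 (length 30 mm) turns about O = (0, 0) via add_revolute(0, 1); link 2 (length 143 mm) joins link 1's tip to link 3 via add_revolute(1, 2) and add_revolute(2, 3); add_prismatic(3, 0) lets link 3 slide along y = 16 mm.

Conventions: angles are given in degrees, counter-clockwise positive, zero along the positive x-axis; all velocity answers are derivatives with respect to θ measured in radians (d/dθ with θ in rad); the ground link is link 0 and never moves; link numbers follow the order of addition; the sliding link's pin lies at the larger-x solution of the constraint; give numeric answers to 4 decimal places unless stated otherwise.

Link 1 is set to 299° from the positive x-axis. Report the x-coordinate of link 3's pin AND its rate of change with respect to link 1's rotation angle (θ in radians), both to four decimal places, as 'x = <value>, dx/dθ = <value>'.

geometry: r = 30 mm, L = 143 mm, e = 16 mm
crank pin P = (r cos θ, r sin θ) = (14.544289, -26.238591)
h = r sin θ − e = -26.238591 − 16 = -42.238591
x = r cos θ + √(L² − h²) = 14.544289 + 136.619550 = 151.163838
dx/dθ = −r sin θ − h·r cos θ/√(L² − h²) (θ in radians; h = -42.238591) = 30.735241

x = 151.1638, dx/dθ = 30.7352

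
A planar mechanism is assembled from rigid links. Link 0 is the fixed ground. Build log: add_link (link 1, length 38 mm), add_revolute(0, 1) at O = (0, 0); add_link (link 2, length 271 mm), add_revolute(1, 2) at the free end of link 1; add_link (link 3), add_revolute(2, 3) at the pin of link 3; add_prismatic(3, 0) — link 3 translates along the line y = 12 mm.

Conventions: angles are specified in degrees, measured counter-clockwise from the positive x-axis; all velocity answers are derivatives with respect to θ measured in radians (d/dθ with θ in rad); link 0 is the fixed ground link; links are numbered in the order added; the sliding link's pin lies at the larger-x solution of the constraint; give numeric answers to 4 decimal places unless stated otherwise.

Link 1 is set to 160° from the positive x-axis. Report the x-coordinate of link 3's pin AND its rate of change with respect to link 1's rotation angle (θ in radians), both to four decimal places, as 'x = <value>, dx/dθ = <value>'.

geometry: r = 38 mm, L = 271 mm, e = 12 mm
crank pin P = (r cos θ, r sin θ) = (-35.708320, 12.996765)
h = r sin θ − e = 12.996765 − 12 = 0.996765
x = r cos θ + √(L² − h²) = -35.708320 + 270.998167 = 235.289847
dx/dθ = −r sin θ − h·r cos θ/√(L² − h²) (θ in radians; h = 0.996765) = -12.865426

x = 235.2898, dx/dθ = -12.8654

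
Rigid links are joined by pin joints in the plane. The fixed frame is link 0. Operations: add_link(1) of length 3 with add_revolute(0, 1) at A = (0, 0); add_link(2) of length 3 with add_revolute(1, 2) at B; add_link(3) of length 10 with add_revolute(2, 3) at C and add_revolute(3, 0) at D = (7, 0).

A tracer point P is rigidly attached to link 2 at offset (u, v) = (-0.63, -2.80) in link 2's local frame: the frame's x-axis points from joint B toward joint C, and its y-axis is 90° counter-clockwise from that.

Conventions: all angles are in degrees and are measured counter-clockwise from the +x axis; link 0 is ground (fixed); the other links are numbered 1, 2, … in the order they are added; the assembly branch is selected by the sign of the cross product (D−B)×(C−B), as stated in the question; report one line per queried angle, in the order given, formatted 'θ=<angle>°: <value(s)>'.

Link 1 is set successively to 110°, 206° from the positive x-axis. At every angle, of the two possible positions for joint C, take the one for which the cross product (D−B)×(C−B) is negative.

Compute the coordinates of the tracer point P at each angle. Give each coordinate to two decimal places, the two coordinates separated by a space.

A=(0,0), D=(7.00,0)
θ=110°: B = A + 3.00·(cos110°, sin110°) = (-1.0261, 2.8191)
θ=110°: |BD| = 8.5068
θ=110°: circle(B,3.00) ∩ circle(D,10.00): a=-1.0953, h=2.7929
θ=110°:   candidates: C₊=(-1.1339,5.8171) cross=23.759; C₋=(-2.9850,0.5470) cross=-23.759
θ=110°:   branch - wants cross < 0 → take C=(-2.9850,0.5470) (cross=-23.759)
θ=110°: ex = (C−B)/|BC| = (-0.6530,-0.7574); ey = (0.7574,-0.6530)
θ=110°: P = B + -0.63·ex + -2.80·ey = (-2.7353,5.1246)
θ=206°: B = A + 3.00·(cos206°, sin206°) = (-2.6964, -1.3151)
θ=206°: |BD| = 9.7852
θ=206°: circle(B,3.00) ∩ circle(D,10.00): a=0.2427, h=2.9902
θ=206°:   candidates: C₊=(-2.8578,1.6805) cross=29.259; C₋=(-2.0540,-4.2455) cross=-29.259
θ=206°:   branch - wants cross < 0 → take C=(-2.0540,-4.2455) (cross=-29.259)
θ=206°: ex = (C−B)/|BC| = (0.2141,-0.9768); ey = (0.9768,0.2141)
θ=206°: P = B + -0.63·ex + -2.80·ey = (-5.5663,-1.2993)

θ=110°: -2.74 5.12
θ=206°: -5.57 -1.30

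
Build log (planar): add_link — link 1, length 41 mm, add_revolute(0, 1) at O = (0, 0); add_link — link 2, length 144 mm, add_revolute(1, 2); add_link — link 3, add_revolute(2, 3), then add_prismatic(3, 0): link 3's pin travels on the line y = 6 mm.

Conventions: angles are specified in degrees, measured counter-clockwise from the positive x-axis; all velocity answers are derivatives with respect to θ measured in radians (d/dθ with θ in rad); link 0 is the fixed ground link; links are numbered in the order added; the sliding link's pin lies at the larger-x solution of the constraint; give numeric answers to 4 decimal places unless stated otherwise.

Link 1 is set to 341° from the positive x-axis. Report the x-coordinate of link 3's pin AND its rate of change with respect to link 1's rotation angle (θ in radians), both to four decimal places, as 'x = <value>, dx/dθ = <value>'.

geometry: r = 41 mm, L = 144 mm, e = 6 mm
crank pin P = (r cos θ, r sin θ) = (38.766262, -13.348294)
h = r sin θ − e = -13.348294 − 6 = -19.348294
x = r cos θ + √(L² − h²) = 38.766262 + 142.694231 = 181.460492
dx/dθ = −r sin θ − h·r cos θ/√(L² − h²) (θ in radians; h = -19.348294) = 18.604716

x = 181.4605, dx/dθ = 18.6047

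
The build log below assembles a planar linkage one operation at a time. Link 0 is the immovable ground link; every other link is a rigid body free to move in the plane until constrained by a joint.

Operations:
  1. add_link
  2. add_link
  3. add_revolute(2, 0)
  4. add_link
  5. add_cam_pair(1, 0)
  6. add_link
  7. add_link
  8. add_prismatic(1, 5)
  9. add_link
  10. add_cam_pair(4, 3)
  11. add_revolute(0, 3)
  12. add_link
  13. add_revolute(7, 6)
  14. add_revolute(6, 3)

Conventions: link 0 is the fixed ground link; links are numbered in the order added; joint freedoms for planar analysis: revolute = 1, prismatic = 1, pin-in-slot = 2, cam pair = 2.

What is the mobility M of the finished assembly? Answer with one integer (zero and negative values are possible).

(L,J1,J2)=(1,0,0); link0 fixed
link1: (2,0,0)
link2: (3,0,0)
R 2-0 [J1]: (3,1,0)
link3: (4,1,0)
C 1-0 [J2]: (4,1,1)
link4: (5,1,1)
link5: (6,1,1)
P 1-5 [J1]: (6,2,1)
link6: (7,2,1)
C 4-3 [J2]: (7,2,2)
R 0-3 [J1]: (7,3,2)
link7: (8,3,2)
R 7-6 [J1]: (8,4,2)
R 6-3 [J1]: (8,5,2)
Grübler: 3·7 − 2·5 − 2 = 9

M = 9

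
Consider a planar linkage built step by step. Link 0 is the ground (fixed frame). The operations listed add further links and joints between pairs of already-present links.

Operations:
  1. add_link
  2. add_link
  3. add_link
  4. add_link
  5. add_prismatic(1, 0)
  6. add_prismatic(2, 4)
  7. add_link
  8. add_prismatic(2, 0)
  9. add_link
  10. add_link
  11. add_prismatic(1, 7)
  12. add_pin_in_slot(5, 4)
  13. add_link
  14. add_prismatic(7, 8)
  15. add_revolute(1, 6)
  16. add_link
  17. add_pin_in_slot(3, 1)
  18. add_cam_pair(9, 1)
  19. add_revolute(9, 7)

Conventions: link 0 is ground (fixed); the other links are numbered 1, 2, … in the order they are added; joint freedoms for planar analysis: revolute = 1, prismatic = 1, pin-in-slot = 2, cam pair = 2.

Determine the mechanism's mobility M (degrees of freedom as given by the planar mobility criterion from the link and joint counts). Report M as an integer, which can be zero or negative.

(L,J1,J2)=(1,0,0); link0 fixed
link1: (2,0,0)
link2: (3,0,0)
link3: (4,0,0)
link4: (5,0,0)
P 1-0 [J1]: (5,1,0)
P 2-4 [J1]: (5,2,0)
link5: (6,2,0)
P 2-0 [J1]: (6,3,0)
link6: (7,3,0)
link7: (8,3,0)
P 1-7 [J1]: (8,4,0)
PS 5-4 [J2]: (8,4,1)
link8: (9,4,1)
P 7-8 [J1]: (9,5,1)
R 1-6 [J1]: (9,6,1)
link9: (10,6,1)
PS 3-1 [J2]: (10,6,2)
C 9-1 [J2]: (10,6,3)
R 9-7 [J1]: (10,7,3)
Grübler: 3·9 − 2·7 − 3 = 10

M = 10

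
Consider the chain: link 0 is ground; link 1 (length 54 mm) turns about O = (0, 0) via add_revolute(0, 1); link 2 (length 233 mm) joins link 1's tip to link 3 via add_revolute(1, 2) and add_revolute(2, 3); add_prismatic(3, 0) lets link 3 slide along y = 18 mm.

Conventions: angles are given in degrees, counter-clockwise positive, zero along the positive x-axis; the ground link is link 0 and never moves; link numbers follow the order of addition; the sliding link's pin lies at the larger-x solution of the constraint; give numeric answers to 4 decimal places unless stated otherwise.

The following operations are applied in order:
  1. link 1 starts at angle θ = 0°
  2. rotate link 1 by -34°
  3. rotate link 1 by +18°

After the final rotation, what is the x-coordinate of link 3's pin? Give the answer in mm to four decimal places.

geometry: r = 54 mm, L = 233 mm, e = 18 mm; θ starts at 0°
rotate link 1 by -34°: θ ← 0° -34° = -34°
rotate link 1 by +18°: θ ← -34° +18° = -16°
crank pin P = (r cos θ, r sin θ) = (51.908132, -14.884417)
h = r sin θ − e = -14.884417 − 18 = -32.884417
x = r cos θ + √(L² − h²) = 51.908132 + 230.667759 = 282.575891

282.5759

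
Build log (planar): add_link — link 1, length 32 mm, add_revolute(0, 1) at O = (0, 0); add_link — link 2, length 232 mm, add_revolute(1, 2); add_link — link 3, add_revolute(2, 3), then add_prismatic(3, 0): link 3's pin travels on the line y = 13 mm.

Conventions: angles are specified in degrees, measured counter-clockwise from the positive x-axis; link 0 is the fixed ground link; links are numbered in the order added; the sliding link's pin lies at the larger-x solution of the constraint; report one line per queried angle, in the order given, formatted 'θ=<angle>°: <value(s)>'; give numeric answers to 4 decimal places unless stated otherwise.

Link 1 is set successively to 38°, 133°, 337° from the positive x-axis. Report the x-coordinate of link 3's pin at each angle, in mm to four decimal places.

geometry: r = 32 mm, L = 232 mm, e = 13 mm
θ=38°: crank pin P = (r cos θ, r sin θ) = (25.216344, 19.701167)
θ=38°: h = r sin θ − e = 19.701167 − 13 = 6.701167
θ=38°: x = r cos θ + √(L² − h²) = 25.216344 + 231.903200 = 257.119545
θ=133°: crank pin P = (r cos θ, r sin θ) = (-21.823948, 23.403318)
θ=133°: h = r sin θ − e = 23.403318 − 13 = 10.403318
θ=133°: x = r cos θ + √(L² − h²) = -21.823948 + 231.766630 = 209.942683
θ=337°: crank pin P = (r cos θ, r sin θ) = (29.456155, -12.503396)
θ=337°: h = r sin θ − e = -12.503396 − 13 = -25.503396
θ=337°: x = r cos θ + √(L² − h²) = 29.456155 + 230.593965 = 260.050121

θ=38°: 257.1195
θ=133°: 209.9427
θ=337°: 260.0501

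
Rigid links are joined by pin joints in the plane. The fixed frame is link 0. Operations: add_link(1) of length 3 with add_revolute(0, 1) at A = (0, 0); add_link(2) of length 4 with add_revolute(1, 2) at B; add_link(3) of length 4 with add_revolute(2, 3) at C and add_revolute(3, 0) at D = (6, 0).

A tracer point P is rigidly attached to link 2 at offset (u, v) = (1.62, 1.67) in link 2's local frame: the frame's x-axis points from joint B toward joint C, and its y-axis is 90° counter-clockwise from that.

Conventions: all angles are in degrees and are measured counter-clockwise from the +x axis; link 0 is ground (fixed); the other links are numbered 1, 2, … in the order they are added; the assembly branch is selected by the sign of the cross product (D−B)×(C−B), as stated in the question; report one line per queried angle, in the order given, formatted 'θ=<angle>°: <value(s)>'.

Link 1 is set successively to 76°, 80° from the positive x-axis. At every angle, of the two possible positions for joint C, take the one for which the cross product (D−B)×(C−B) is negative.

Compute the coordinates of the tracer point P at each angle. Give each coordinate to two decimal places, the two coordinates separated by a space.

A=(0,0), D=(6.00,0)
θ=76°: B = A + 3.00·(cos76°, sin76°) = (0.7258, 2.9109)
θ=76°: |BD| = 6.0242
θ=76°: circle(B,4.00) ∩ circle(D,4.00): a=3.0121, h=2.6320
θ=76°:   candidates: C₊=(4.6347,3.7598) cross=15.856; C₋=(2.0911,-0.8489) cross=-15.856
θ=76°:   branch - wants cross < 0 → take C=(2.0911,-0.8489) (cross=-15.856)
θ=76°: ex = (C−B)/|BC| = (0.3413,-0.9399); ey = (0.9399,0.3413)
θ=76°: P = B + 1.62·ex + 1.67·ey = (2.8484,1.9582)
θ=80°: B = A + 3.00·(cos80°, sin80°) = (0.5209, 2.9544)
θ=80°: |BD| = 6.2248
θ=80°: circle(B,4.00) ∩ circle(D,4.00): a=3.1124, h=2.5125
θ=80°:   candidates: C₊=(4.4530,3.6887) cross=15.640; C₋=(2.0680,-0.7343) cross=-15.640
θ=80°:   branch - wants cross < 0 → take C=(2.0680,-0.7343) (cross=-15.640)
θ=80°: ex = (C−B)/|BC| = (0.3868,-0.9222); ey = (0.9222,0.3868)
θ=80°: P = B + 1.62·ex + 1.67·ey = (2.6875,2.1064)

θ=76°: 2.85 1.96
θ=80°: 2.69 2.11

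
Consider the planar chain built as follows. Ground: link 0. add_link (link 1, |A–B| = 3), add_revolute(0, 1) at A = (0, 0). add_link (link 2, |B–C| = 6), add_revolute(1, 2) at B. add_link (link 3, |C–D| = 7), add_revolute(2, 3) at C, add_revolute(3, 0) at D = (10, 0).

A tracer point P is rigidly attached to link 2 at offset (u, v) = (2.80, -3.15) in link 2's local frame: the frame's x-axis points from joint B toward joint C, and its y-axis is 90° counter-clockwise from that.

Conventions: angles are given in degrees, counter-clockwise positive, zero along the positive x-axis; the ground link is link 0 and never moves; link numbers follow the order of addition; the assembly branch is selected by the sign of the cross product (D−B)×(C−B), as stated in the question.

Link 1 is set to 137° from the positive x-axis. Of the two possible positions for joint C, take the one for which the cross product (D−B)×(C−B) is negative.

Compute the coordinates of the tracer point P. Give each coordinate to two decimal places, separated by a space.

A=(0,0), D=(10.00,0)
B = A + 3.00·(cos137°, sin137°) = (-2.1941, 2.0460)
|BD| = 12.3645
circle(B,6.00) ∩ circle(D,7.00): a=5.6566, h=2.0008
  candidates: C₊=(3.7156,3.0832) cross=24.739; C₋=(3.0534,-0.8633) cross=-24.739
  branch - wants cross < 0 → take C=(3.0534,-0.8633) (cross=-24.739)
ex = (C−B)/|BC| = (0.8746,-0.4849); ey = (0.4849,0.8746)
P = B + 2.80·ex + -3.15·ey = (-1.2726,-2.0666)

-1.27 -2.07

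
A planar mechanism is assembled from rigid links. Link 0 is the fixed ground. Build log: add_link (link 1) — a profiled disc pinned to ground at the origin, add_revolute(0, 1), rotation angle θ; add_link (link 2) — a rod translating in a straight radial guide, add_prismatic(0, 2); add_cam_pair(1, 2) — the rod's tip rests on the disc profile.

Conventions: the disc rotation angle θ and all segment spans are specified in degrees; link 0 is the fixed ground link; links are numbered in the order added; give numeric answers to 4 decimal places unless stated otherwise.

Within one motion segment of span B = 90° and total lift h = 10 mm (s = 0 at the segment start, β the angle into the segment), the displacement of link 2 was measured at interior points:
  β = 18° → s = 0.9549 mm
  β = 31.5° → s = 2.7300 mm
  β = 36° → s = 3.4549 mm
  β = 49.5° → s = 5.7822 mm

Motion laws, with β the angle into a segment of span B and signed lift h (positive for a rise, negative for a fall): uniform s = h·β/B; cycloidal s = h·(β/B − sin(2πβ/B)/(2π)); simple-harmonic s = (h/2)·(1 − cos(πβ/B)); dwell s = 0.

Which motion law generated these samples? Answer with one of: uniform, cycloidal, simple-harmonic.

candidates at β/B = r: uniform s = h·r (linear in β); cycloidal s = h·(r − sin(2πr)/(2π)); simple-harmonic s = (h/2)(1 − cos(πr))
β=18°: printed 0.9549 | uniform 2.0000, cycloidal 0.4863, simple-harmonic 0.9549
β=31.5°: printed 2.7300 | uniform 3.5000, cycloidal 2.2124, simple-harmonic 2.7300
β=36°: printed 3.4549 | uniform 4.0000, cycloidal 3.0645, simple-harmonic 3.4549
β=49.5°: printed 5.7822 | uniform 5.5000, cycloidal 5.9918, simple-harmonic 5.7822
only one law matches every sample → simple-harmonic

simple-harmonic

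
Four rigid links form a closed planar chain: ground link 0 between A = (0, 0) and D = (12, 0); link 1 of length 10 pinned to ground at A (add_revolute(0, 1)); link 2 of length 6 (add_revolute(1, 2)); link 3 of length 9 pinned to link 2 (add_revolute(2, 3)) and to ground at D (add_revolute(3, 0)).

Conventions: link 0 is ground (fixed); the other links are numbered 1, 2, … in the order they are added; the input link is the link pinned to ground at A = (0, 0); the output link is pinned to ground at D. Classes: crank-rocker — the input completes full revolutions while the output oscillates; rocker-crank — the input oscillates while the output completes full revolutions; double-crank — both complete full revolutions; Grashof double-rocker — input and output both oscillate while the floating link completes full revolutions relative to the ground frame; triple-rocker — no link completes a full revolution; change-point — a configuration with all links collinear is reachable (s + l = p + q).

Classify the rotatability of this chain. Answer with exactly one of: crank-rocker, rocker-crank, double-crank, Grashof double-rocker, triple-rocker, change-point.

lengths: ground=12, input=10, coupler=6, output=9
sorted: s=6 (shortest), l=12 (longest), p+q=19
s + l = 18 vs p + q = 19
s + l < p + q (Grashof) with shortest = coupler link → Grashof double-rocker

Grashof double-rocker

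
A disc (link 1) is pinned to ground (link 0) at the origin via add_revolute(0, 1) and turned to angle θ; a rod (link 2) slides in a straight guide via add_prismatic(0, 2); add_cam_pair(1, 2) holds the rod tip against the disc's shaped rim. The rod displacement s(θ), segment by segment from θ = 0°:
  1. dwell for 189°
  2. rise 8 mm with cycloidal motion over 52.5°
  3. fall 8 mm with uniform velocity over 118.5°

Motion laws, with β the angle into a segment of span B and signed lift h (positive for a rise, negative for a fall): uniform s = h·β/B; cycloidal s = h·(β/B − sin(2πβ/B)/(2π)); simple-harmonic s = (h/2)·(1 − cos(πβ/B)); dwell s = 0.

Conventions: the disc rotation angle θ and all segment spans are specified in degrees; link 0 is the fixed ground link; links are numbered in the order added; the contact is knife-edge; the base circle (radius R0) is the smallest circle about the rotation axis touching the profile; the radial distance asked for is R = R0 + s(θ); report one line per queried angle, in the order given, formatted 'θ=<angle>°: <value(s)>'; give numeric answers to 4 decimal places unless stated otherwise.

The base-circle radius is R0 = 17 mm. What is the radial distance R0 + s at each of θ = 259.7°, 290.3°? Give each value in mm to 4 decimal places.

segment 1 (0° to 189°, dwell): s unchanged at 0.0000
segment 2 (189° to 241.5°, cycloidal, h = 8) is passed completely: s = 0.0000 + (8) = 8.0000
θ = 259.7° falls in segment 3 (241.5° to 360°, uniform, h = -8): β = 259.7 − 241.5 = 18.2°, B = 118.5°; Δs = -8·18.2/118.5 = -1.2287; s = 8.0000 − 1.2287 = 6.7713
θ = 290.3° falls in segment 3 (241.5° to 360°, uniform, h = -8): β = 290.3 − 241.5 = 48.8°, B = 118.5°; Δs = -8·48.8/118.5 = -3.2945; s = 8.0000 − 3.2945 = 4.7055
θ=259.7°: R = R0 + s = 17 + 6.7713 = 23.7713
θ=290.3°: R = R0 + s = 17 + 4.7055 = 21.7055

θ=259.7°: 23.7713
θ=290.3°: 21.7055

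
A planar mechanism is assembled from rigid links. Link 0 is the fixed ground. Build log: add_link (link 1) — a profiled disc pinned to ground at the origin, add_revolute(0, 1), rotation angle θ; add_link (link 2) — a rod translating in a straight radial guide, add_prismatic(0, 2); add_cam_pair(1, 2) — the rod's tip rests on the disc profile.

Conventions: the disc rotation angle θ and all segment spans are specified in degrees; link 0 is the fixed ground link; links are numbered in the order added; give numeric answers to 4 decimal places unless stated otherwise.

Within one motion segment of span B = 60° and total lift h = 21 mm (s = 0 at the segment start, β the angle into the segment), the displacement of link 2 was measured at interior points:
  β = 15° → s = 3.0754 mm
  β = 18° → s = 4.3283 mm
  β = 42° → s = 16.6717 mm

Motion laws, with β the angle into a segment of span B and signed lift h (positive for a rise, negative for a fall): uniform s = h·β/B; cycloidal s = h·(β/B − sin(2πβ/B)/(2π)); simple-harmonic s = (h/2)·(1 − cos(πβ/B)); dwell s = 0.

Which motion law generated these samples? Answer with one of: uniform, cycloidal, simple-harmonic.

candidates at β/B = r: uniform s = h·r (linear in β); cycloidal s = h·(r − sin(2πr)/(2π)); simple-harmonic s = (h/2)(1 − cos(πr))
β=15°: printed 3.0754 | uniform 5.2500, cycloidal 1.9077, simple-harmonic 3.0754
β=18°: printed 4.3283 | uniform 6.3000, cycloidal 3.1213, simple-harmonic 4.3283
β=42°: printed 16.6717 | uniform 14.7000, cycloidal 17.8787, simple-harmonic 16.6717
only one law matches every sample → simple-harmonic

simple-harmonic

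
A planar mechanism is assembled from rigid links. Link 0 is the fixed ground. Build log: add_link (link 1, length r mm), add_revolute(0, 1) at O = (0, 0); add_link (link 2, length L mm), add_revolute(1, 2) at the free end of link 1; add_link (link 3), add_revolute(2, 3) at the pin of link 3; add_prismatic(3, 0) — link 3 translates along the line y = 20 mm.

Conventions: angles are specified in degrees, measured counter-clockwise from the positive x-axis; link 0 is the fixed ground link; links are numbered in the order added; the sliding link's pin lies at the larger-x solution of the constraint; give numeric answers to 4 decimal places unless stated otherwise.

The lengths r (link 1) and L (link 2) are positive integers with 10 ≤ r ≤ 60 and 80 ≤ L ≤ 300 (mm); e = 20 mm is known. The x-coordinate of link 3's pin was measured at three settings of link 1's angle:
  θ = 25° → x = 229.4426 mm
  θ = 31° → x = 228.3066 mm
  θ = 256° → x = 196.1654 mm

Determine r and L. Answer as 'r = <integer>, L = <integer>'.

constraint per measurement: (x − r cos θ)² + (r sin θ − e)² = L²
subtracting the θ₁ and θ₂ equations cancels the r² and L² terms:
r = (x₁² − x₂²) / (2[(x₁cos θ₁ + e sin θ₁) − (x₂cos θ₂ + e sin θ₂)]) = 24.9995 → r = 25
L² = (x₁ − r cos θ₁)² + (r sin θ₁ − e)² = 42849.0077 → L = 207.0000 → L = 207
check at θ₃=256°: x = 196.1654 (printed 196.1654) ✓

r = 25, L = 207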